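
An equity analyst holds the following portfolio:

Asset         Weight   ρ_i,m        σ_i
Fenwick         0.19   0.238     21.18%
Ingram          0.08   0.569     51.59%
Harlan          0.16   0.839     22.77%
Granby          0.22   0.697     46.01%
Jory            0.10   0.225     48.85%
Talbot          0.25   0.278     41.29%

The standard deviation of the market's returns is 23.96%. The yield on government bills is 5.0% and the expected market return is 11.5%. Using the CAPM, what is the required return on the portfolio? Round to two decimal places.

β_Fenwick = 0.238 × 21.18% / 23.96% = 0.2104
β_Ingram = 0.569 × 51.59% / 23.96% = 1.2252
β_Harlan = 0.839 × 22.77% / 23.96% = 0.7973
β_Granby = 0.697 × 46.01% / 23.96% = 1.3384
β_Jory = 0.225 × 48.85% / 23.96% = 0.4587
β_Talbot = 0.278 × 41.29% / 23.96% = 0.4791
β_P = Σ w_i β_i = 0.19×0.2104 + 0.08×1.2252 + 0.16×0.7973 + 0.22×1.3384 + 0.10×0.4587 + 0.25×0.4791 = 0.7257
MRP = 11.5% − 5.0% = 6.50%
E(R_P) = R_f + β_P × MRP = 5.0% + 0.7257 × 6.5% = 9.72%

9.72%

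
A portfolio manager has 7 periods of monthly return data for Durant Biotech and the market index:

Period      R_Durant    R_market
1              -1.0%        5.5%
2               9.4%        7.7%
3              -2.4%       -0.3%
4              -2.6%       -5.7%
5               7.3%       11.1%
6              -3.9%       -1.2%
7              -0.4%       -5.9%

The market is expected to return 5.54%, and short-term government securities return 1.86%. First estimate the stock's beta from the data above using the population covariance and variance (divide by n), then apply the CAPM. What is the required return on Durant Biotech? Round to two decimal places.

4.10%

Mean R_i = (-1.0 + 9.4 − 2.4 − 2.6 + 7.3 − 3.9 − 0.4) / 7 = 0.9143%
Mean R_m = (5.5 + 7.7 − 0.3 − 5.7 + 11.1 − 1.2 − 5.9) / 7 = 1.6000%
Σ(R_i − R̄_i)(R_m − R̄_m) = 160.2500  ⇒  Cov = 160.2500 / 7 = 22.8929
Σ(R_m − R̄_m)² = 263.6600  ⇒  Var(R_m) = 263.6600 / 7 = 37.6657
β = Cov / Var(R_m) = 22.8929 / 37.6657 = 0.6078
MRP = 5.54% − 1.86% = 3.68%
E(R) = R_f + β × MRP = 1.86% + 0.6078 × 3.68% = 4.10%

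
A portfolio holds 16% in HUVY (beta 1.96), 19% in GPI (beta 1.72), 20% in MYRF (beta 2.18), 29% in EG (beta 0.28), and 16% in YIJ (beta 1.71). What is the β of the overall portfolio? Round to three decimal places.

1.431

β_P = Σ w_i β_i = 0.16×1.96 + 0.19×1.72 + 0.20×2.18 + 0.29×0.28 + 0.16×1.71 = 1.4312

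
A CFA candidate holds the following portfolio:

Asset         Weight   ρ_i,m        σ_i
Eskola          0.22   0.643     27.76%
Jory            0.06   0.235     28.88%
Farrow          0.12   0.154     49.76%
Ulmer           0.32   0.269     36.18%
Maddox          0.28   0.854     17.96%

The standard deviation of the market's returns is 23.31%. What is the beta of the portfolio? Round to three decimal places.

0.543

β_Eskola = 0.643 × 27.76% / 23.31% = 0.7658
β_Jory = 0.235 × 28.88% / 23.31% = 0.2912
β_Farrow = 0.154 × 49.76% / 23.31% = 0.3287
β_Ulmer = 0.269 × 36.18% / 23.31% = 0.4175
β_Maddox = 0.854 × 17.96% / 23.31% = 0.6580
β_P = Σ w_i β_i = 0.22×0.7658 + 0.06×0.2912 + 0.12×0.3287 + 0.32×0.4175 + 0.28×0.6580 = 0.5432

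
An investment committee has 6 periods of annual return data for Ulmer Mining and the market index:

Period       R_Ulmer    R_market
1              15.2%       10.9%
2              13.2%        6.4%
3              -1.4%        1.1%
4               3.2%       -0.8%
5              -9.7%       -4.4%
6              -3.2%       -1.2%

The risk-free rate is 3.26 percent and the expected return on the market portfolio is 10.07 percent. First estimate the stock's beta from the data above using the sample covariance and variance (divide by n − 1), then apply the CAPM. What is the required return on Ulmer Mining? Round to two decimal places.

14.35%

Mean R_i = (15.2 + 13.2 − 1.4 + 3.2 − 9.7 − 3.2) / 6 = 2.8833%
Mean R_m = (10.9 + 6.4 + 1.1 − 0.8 − 4.4 − 1.2) / 6 = 2.0000%
Σ(R_i − R̄_i)(R_m − R̄_m) = 257.9800  ⇒  Cov = 257.9800 / 5 = 51.5960
Σ(R_m − R̄_m)² = 158.4200  ⇒  Var(R_m) = 158.4200 / 5 = 31.6840
β = Cov / Var(R_m) = 51.5960 / 31.6840 = 1.6285
MRP = 10.07% − 3.26% = 6.81%
E(R) = R_f + β × MRP = 3.26% + 1.6285 × 6.81% = 14.35%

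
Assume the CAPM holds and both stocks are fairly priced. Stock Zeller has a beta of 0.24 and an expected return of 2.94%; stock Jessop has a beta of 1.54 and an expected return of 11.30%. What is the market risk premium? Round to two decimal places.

6.43%

Both satisfy E(R) = R_f + β·MRP, so the slope of the SML is
MRP = (11.30% − 2.94%) / (1.54 − 0.24) = 8.36% / 1.30 = 6.4308%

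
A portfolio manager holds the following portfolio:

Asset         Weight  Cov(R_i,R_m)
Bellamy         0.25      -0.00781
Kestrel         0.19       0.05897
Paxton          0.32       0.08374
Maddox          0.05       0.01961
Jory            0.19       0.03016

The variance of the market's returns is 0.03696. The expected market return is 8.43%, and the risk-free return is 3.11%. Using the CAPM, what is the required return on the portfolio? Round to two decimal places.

9.26%

β_Bellamy = -0.00781 / 0.03696 = -0.2113
β_Kestrel = 0.05897 / 0.03696 = 1.5955
β_Paxton = 0.08374 / 0.03696 = 2.2657
β_Maddox = 0.01961 / 0.03696 = 0.5306
β_Jory = 0.03016 / 0.03696 = 0.8160
β_P = Σ w_i β_i = 0.25×-0.2113 + 0.19×1.5955 + 0.32×2.2657 + 0.05×0.5306 + 0.19×0.8160 = 1.1569
MRP = 8.43% − 3.11% = 5.32%
E(R_P) = R_f + β_P × MRP = 3.11% + 1.1569 × 5.32% = 9.26%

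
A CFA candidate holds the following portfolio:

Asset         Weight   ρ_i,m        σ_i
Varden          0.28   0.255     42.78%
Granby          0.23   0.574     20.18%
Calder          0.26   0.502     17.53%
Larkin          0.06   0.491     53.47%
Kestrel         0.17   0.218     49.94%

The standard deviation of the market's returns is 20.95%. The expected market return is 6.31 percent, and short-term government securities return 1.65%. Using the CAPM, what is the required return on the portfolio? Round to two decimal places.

4.19%

β_Varden = 0.255 × 42.78% / 20.95% = 0.5207
β_Granby = 0.574 × 20.18% / 20.95% = 0.5529
β_Calder = 0.502 × 17.53% / 20.95% = 0.4201
β_Larkin = 0.491 × 53.47% / 20.95% = 1.2532
β_Kestrel = 0.218 × 49.94% / 20.95% = 0.5197
β_P = Σ w_i β_i = 0.28×0.5207 + 0.23×0.5529 + 0.26×0.4201 + 0.06×1.2532 + 0.17×0.5197 = 0.5457
MRP = 6.31% − 1.65% = 4.66%
E(R_P) = R_f + β_P × MRP = 1.65% + 0.5457 × 4.66% = 4.19%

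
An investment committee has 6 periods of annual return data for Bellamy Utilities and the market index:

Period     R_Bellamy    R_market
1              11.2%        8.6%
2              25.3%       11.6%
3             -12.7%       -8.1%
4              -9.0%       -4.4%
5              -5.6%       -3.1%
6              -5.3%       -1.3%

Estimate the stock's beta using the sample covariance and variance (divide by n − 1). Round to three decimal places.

Mean R_i = (11.2 + 25.3 − 12.7 − 9.0 − 5.6 − 5.3) / 6 = 0.6500%
Mean R_m = (8.6 + 11.6 − 8.1 − 4.4 − 3.1 − 1.3) / 6 = 0.5500%
Σ(R_i − R̄_i)(R_m − R̄_m) = 554.3750  ⇒  Cov = 554.3750 / 5 = 110.8750
Σ(R_m − R̄_m)² = 302.9750  ⇒  Var(R_m) = 302.9750 / 5 = 60.5950
β = Cov / Var(R_m) = 110.8750 / 60.5950 = 1.8298

1.830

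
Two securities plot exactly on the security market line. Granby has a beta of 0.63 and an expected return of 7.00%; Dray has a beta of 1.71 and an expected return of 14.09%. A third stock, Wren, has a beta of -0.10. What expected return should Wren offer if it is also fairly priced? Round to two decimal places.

2.21%

MRP (SML slope) = (14.09% − 7.00%) / (1.71 − 0.63) = 7.09% / 1.08 = 6.5648%
R_f (intercept) = 7.00% − 0.63 × 6.5648% = 2.8642%
E(R_Wren) = R_f + β × MRP = 2.8642% + -0.10 × 6.5648% = 2.21%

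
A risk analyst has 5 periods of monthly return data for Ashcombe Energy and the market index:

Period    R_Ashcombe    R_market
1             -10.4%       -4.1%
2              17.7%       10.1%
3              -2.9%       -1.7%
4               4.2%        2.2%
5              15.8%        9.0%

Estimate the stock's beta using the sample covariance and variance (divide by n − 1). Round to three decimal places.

Mean R_i = (-10.4 + 17.7 − 2.9 + 4.2 + 15.8) / 5 = 4.8800%
Mean R_m = (-4.1 + 10.1 − 1.7 + 2.2 + 9.0) / 5 = 3.1000%
Σ(R_i − R̄_i)(R_m − R̄_m) = 302.1400  ⇒  Cov = 302.1400 / 4 = 75.5350
Σ(R_m − R̄_m)² = 159.5000  ⇒  Var(R_m) = 159.5000 / 4 = 39.8750
β = Cov / Var(R_m) = 75.5350 / 39.8750 = 1.8943

1.894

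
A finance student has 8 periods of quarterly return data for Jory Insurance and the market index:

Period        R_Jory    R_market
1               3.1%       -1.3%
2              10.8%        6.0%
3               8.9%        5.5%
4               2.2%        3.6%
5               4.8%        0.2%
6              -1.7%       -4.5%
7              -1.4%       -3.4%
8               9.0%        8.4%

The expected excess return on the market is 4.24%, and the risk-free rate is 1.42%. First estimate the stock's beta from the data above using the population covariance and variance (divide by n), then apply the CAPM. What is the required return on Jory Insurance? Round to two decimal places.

5.25%

Mean R_i = (3.1 + 10.8 + 8.9 + 2.2 + 4.8 − 1.7 − 1.4 + 9.0) / 8 = 4.4625%
Mean R_m = (-1.3 + 6.0 + 5.5 + 3.6 + 0.2 − 4.5 − 3.4 + 8.4) / 8 = 1.8125%
Σ(R_i − R̄_i)(R_m − R̄_m) = 141.9038  ⇒  Cov = 141.9038 / 8 = 17.7380
Σ(R_m − R̄_m)² = 157.0288  ⇒  Var(R_m) = 157.0288 / 8 = 19.6286
β = Cov / Var(R_m) = 17.7380 / 19.6286 = 0.9037
E(R) = R_f + β × MRP = 1.42% + 0.9037 × 4.24% = 5.25%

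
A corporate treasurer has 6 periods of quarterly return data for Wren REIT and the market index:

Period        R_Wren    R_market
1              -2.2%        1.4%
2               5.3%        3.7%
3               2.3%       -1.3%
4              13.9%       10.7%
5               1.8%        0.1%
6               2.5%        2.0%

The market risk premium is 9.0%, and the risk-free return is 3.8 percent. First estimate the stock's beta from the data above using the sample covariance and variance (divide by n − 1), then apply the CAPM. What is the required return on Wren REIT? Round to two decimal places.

14.03%

Mean R_i = (-2.2 + 5.3 + 2.3 + 13.9 + 1.8 + 2.5) / 6 = 3.9333%
Mean R_m = (1.4 + 3.7 − 1.3 + 10.7 + 0.1 + 2.0) / 6 = 2.7667%
Σ(R_i − R̄_i)(R_m − R̄_m) = 102.1567  ⇒  Cov = 102.1567 / 5 = 20.4313
Σ(R_m − R̄_m)² = 89.9133  ⇒  Var(R_m) = 89.9133 / 5 = 17.9827
β = Cov / Var(R_m) = 20.4313 / 17.9827 = 1.1362
E(R) = R_f + β × MRP = 3.8% + 1.1362 × 9.0% = 14.03%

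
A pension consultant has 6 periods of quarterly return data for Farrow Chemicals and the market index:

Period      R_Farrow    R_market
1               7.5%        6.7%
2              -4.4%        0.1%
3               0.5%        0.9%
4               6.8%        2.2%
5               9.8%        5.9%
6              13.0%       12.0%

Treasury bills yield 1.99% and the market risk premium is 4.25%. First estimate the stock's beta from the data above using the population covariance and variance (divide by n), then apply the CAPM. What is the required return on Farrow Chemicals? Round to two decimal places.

Mean R_i = (7.5 − 4.4 + 0.5 + 6.8 + 9.8 + 13.0) / 6 = 5.5333%
Mean R_m = (6.7 + 0.1 + 0.9 + 2.2 + 5.9 + 12.0) / 6 = 4.6333%
Σ(R_i − R̄_i)(R_m − R̄_m) = 125.2133  ⇒  Cov = 125.2133 / 6 = 20.8689
Σ(R_m − R̄_m)² = 100.5533  ⇒  Var(R_m) = 100.5533 / 6 = 16.7589
β = Cov / Var(R_m) = 20.8689 / 16.7589 = 1.2452
E(R) = R_f + β × MRP = 1.99% + 1.2452 × 4.25% = 7.28%

7.28%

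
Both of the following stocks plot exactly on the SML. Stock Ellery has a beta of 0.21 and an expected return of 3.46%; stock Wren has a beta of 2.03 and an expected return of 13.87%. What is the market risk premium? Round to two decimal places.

5.72%

Both satisfy E(R) = R_f + β·MRP, so the slope of the SML is
MRP = (13.87% − 3.46%) / (2.03 − 0.21) = 10.41% / 1.82 = 5.7198%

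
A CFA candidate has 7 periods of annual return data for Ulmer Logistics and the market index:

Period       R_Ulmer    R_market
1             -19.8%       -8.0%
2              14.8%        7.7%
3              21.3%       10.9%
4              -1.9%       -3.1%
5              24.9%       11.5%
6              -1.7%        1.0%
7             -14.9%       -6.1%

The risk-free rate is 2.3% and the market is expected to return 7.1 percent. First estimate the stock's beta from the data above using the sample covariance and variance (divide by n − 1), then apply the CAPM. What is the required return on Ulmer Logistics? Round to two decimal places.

12.53%

Mean R_i = (-19.8 + 14.8 + 21.3 − 1.9 + 24.9 − 1.7 − 14.9) / 7 = 3.2429%
Mean R_m = (-8.0 + 7.7 + 10.9 − 3.1 + 11.5 + 1.0 − 6.1) / 7 = 1.9857%
Σ(R_i − R̄_i)(R_m − R̄_m) = 840.8843  ⇒  Cov = 840.8843 / 6 = 140.1474
Σ(R_m − R̄_m)² = 394.5686  ⇒  Var(R_m) = 394.5686 / 6 = 65.7614
β = Cov / Var(R_m) = 140.1474 / 65.7614 = 2.1311
MRP = 7.1% − 2.3% = 4.80%
E(R) = R_f + β × MRP = 2.3% + 2.1311 × 4.8% = 12.53%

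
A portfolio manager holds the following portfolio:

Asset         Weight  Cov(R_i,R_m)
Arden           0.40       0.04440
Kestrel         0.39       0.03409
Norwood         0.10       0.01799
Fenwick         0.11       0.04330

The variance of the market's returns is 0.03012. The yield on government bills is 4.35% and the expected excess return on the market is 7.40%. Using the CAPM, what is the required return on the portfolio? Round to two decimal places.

13.59%

β_Arden = 0.04440 / 0.03012 = 1.4741
β_Kestrel = 0.03409 / 0.03012 = 1.1318
β_Norwood = 0.01799 / 0.03012 = 0.5973
β_Fenwick = 0.04330 / 0.03012 = 1.4376
β_P = Σ w_i β_i = 0.40×1.4741 + 0.39×1.1318 + 0.10×0.5973 + 0.11×1.4376 = 1.2489
E(R_P) = R_f + β_P × MRP = 4.35% + 1.2489 × 7.40% = 13.59%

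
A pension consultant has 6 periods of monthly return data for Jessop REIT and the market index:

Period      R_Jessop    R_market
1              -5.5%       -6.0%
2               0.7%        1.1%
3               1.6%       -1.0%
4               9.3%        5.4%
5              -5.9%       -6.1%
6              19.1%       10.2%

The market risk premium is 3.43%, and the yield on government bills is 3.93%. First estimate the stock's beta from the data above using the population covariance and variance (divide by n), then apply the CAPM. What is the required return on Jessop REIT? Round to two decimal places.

Mean R_i = (-5.5 + 0.7 + 1.6 + 9.3 − 5.9 + 19.1) / 6 = 3.2167%
Mean R_m = (-6.0 + 1.1 − 1.0 + 5.4 − 6.1 + 10.2) / 6 = 0.6000%
Σ(R_i − R̄_i)(R_m − R̄_m) = 301.6200  ⇒  Cov = 301.6200 / 6 = 50.2700
Σ(R_m − R̄_m)² = 206.4600  ⇒  Var(R_m) = 206.4600 / 6 = 34.4100
β = Cov / Var(R_m) = 50.2700 / 34.4100 = 1.4609
E(R) = R_f + β × MRP = 3.93% + 1.4609 × 3.43% = 8.94%

8.94%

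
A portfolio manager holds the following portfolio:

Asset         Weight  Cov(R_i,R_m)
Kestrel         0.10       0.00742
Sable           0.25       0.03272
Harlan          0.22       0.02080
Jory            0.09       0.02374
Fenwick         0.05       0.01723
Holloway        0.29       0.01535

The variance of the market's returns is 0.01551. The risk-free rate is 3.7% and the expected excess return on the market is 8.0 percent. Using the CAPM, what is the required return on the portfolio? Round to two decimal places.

β_Kestrel = 0.00742 / 0.01551 = 0.4784
β_Sable = 0.03272 / 0.01551 = 2.1096
β_Harlan = 0.02080 / 0.01551 = 1.3411
β_Jory = 0.02374 / 0.01551 = 1.5306
β_Fenwick = 0.01723 / 0.01551 = 1.1109
β_Holloway = 0.01535 / 0.01551 = 0.9897
β_P = Σ w_i β_i = 0.10×0.4784 + 0.25×2.1096 + 0.22×1.3411 + 0.09×1.5306 + 0.05×1.1109 + 0.29×0.9897 = 1.3506
E(R_P) = R_f + β_P × MRP = 3.7% + 1.3506 × 8.0% = 14.50%

14.50%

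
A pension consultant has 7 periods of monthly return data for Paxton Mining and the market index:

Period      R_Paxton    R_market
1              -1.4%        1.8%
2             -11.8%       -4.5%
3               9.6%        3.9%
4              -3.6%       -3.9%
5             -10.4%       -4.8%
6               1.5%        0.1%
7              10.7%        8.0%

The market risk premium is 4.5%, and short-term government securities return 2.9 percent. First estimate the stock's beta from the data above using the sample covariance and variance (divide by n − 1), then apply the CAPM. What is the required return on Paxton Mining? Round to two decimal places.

Mean R_i = (-1.4 − 11.8 + 9.6 − 3.6 − 10.4 + 1.5 + 10.7) / 7 = -0.7714%
Mean R_m = (1.8 − 4.5 + 3.9 − 3.9 − 4.8 + 0.1 + 8.0) / 7 = 0.0857%
Σ(R_i − R̄_i)(R_m − R̄_m) = 238.1929  ⇒  Cov = 238.1929 / 6 = 39.6988
Σ(R_m − R̄_m)² = 140.9086  ⇒  Var(R_m) = 140.9086 / 6 = 23.4848
β = Cov / Var(R_m) = 39.6988 / 23.4848 = 1.6904
E(R) = R_f + β × MRP = 2.9% + 1.6904 × 4.5% = 10.51%

10.51%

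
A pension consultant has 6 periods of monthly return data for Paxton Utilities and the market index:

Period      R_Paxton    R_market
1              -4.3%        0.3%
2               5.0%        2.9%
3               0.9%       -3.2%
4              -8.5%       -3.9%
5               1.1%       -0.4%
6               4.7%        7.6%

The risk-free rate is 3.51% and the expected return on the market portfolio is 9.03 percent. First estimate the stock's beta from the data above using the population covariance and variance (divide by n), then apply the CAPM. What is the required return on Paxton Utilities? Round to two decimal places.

8.37%

Mean R_i = (-4.3 + 5.0 + 0.9 − 8.5 + 1.1 + 4.7) / 6 = -0.1833%
Mean R_m = (0.3 + 2.9 − 3.2 − 3.9 − 0.4 + 7.6) / 6 = 0.5500%
Σ(R_i − R̄_i)(R_m − R̄_m) = 79.3650  ⇒  Cov = 79.3650 / 6 = 13.2275
Σ(R_m − R̄_m)² = 90.0550  ⇒  Var(R_m) = 90.0550 / 6 = 15.0092
β = Cov / Var(R_m) = 13.2275 / 15.0092 = 0.8813
MRP = 9.03% − 3.51% = 5.52%
E(R) = R_f + β × MRP = 3.51% + 0.8813 × 5.52% = 8.37%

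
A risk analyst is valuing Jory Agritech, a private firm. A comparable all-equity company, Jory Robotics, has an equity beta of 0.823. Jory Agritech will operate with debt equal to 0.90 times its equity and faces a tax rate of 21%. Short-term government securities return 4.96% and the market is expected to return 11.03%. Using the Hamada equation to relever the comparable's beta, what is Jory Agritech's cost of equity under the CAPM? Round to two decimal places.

13.51%

β_L = β_U × [1 + (1 − t)(D/E)] = 0.823 × [1 + (1 − 0.21) × 0.90]
    = 0.823 × [1 + 0.79 × 0.90] = 0.823 × 1.7110 = 1.4082
MRP = 11.03% − 4.96% = 6.07%
E(R) = R_f + β_L × MRP = 4.96% + 1.4082 × 6.07% = 13.51%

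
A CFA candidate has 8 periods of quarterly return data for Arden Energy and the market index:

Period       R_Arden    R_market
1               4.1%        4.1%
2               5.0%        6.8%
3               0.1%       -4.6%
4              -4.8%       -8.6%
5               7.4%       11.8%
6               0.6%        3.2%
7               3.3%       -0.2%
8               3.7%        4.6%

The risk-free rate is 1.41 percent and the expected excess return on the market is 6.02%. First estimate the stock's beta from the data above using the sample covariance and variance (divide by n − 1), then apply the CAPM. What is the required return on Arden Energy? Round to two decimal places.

4.62%

Mean R_i = (4.1 + 5.0 + 0.1 − 4.8 + 7.4 + 0.6 + 3.3 + 3.7) / 8 = 2.4250%
Mean R_m = (4.1 + 6.8 − 4.6 − 8.6 + 11.8 + 3.2 − 0.2 + 4.6) / 8 = 2.1375%
Σ(R_i − R̄_i)(R_m − R̄_m) = 155.7625  ⇒  Cov = 155.7625 / 7 = 22.2518
Σ(R_m − R̄_m)² = 292.2988  ⇒  Var(R_m) = 292.2988 / 7 = 41.7570
β = Cov / Var(R_m) = 22.2518 / 41.7570 = 0.5329
E(R) = R_f + β × MRP = 1.41% + 0.5329 × 6.02% = 4.62%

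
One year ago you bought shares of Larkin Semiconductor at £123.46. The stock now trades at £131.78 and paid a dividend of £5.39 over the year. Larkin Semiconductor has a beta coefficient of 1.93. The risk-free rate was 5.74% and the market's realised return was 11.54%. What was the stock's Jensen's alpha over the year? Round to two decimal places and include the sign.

Realised HPR = (P1 + D1 − P0) / P0 = (131.78 + 5.39 − 123.46) / 123.46 = 13.71 / 123.46 = 11.1048%
MRP = 11.54% − 5.74% = 5.80%
CAPM required = R_f + β·MRP = 5.74% + 1.93 × 5.80% = 16.9340%
α = realised − required = 11.1048% − 16.9340% = -5.83%

-5.83%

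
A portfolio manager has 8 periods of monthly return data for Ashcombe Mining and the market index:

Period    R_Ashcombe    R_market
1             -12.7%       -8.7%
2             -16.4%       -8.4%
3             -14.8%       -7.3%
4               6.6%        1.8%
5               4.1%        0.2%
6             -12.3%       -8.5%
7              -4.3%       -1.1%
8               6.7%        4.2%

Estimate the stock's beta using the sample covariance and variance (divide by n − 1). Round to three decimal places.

Mean R_i = (-12.7 − 16.4 − 14.8 + 6.6 + 4.1 − 12.3 − 4.3 + 6.7) / 8 = -5.3875%
Mean R_m = (-8.7 − 8.4 − 7.3 + 1.8 + 0.2 − 8.5 − 1.1 + 4.2) / 8 = -3.4750%
Σ(R_i − R̄_i)(R_m − R̄_m) = 356.6375  ⇒  Cov = 356.6375 / 7 = 50.9482
Σ(R_m − R̄_m)² = 197.3150  ⇒  Var(R_m) = 197.3150 / 7 = 28.1879
β = Cov / Var(R_m) = 50.9482 / 28.1879 = 1.8074

1.807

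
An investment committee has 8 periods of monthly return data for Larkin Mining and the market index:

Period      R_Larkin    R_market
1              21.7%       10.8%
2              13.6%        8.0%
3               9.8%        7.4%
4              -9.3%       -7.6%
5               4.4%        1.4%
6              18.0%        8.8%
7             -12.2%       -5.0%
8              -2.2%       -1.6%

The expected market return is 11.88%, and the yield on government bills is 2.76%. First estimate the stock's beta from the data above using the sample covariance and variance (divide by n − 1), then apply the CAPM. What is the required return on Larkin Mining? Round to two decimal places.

Mean R_i = (21.7 + 13.6 + 9.8 − 9.3 + 4.4 + 18.0 − 12.2 − 2.2) / 8 = 5.4750%
Mean R_m = (10.8 + 8.0 + 7.4 − 7.6 + 1.4 + 8.8 − 5.0 − 1.6) / 8 = 2.7750%
Σ(R_i − R̄_i)(R_m − R̄_m) = 593.8950  ⇒  Cov = 593.8950 / 7 = 84.8421
Σ(R_m − R̄_m)² = 338.5150  ⇒  Var(R_m) = 338.5150 / 7 = 48.3593
β = Cov / Var(R_m) = 84.8421 / 48.3593 = 1.7544
MRP = 11.88% − 2.76% = 9.12%
E(R) = R_f + β × MRP = 2.76% + 1.7544 × 9.12% = 18.76%

18.76%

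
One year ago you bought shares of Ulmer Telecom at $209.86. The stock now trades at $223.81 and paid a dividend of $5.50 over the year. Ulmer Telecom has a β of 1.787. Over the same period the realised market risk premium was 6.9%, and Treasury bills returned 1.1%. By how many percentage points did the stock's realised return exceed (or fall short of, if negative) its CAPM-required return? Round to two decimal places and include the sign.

-4.16%

Realised HPR = (P1 + D1 − P0) / P0 = (223.81 + 5.50 − 209.86) / 209.86 = 19.45 / 209.86 = 9.2681%
CAPM required = R_f + β·MRP = 1.1% + 1.787 × 6.9% = 13.4303%
α = realised − required = 9.2681% − 13.4303% = -4.16%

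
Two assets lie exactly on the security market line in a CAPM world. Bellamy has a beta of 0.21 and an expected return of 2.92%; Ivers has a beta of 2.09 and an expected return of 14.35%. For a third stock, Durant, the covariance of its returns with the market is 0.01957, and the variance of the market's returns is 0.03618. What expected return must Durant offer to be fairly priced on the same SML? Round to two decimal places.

MRP = (14.35% − 2.92%) / (2.09 − 0.21) = 6.0798%
R_f = 2.92% − 0.21 × 6.0798% = 1.6432%
β_Durant = Cov / Var(R_m) = 0.01957 / 0.03618 = 0.5409
E(R_Durant) = R_f + β × MRP = 1.6432% + 0.5409 × 6.0798% = 4.93%

4.93%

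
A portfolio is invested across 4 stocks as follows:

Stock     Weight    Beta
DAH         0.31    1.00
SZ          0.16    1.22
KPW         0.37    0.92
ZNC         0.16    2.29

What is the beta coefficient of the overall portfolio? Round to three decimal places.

1.212

β_P = Σ w_i β_i = 0.31×1.00 + 0.16×1.22 + 0.37×0.92 + 0.16×2.29 = 1.2120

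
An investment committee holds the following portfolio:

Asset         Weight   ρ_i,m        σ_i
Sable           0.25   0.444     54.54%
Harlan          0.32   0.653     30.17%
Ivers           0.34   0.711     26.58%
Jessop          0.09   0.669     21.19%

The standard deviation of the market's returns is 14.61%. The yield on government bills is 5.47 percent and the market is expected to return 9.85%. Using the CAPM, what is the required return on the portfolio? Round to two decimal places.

11.48%

β_Sable = 0.444 × 54.54% / 14.61% = 1.6575
β_Harlan = 0.653 × 30.17% / 14.61% = 1.3485
β_Ivers = 0.711 × 26.58% / 14.61% = 1.2935
β_Jessop = 0.669 × 21.19% / 14.61% = 0.9703
β_P = Σ w_i β_i = 0.25×1.6575 + 0.32×1.3485 + 0.34×1.2935 + 0.09×0.9703 = 1.3730
MRP = 9.85% − 5.47% = 4.38%
E(R_P) = R_f + β_P × MRP = 5.47% + 1.3730 × 4.38% = 11.48%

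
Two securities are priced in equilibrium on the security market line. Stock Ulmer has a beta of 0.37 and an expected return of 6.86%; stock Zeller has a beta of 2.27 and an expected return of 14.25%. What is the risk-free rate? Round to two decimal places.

5.42%

Both satisfy E(R) = R_f + β·MRP, so the slope of the SML is
MRP = (14.25% − 6.86%) / (2.27 − 0.37) = 7.39% / 1.90 = 3.8895%
R_f = E(R_Ulmer) − β_Ulmer·MRP = 6.86% − 0.37 × 3.8895% = 5.4209%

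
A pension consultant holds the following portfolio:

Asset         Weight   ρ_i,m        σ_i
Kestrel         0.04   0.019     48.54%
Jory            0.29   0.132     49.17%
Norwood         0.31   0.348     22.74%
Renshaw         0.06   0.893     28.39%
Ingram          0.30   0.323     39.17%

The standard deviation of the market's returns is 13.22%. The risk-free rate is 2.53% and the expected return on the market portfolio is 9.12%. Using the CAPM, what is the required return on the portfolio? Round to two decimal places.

β_Kestrel = 0.019 × 48.54% / 13.22% = 0.0698
β_Jory = 0.132 × 49.17% / 13.22% = 0.4910
β_Norwood = 0.348 × 22.74% / 13.22% = 0.5986
β_Renshaw = 0.893 × 28.39% / 13.22% = 1.9177
β_Ingram = 0.323 × 39.17% / 13.22% = 0.9570
β_P = Σ w_i β_i = 0.04×0.0698 + 0.29×0.4910 + 0.31×0.5986 + 0.06×1.9177 + 0.30×0.9570 = 0.7329
MRP = 9.12% − 2.53% = 6.59%
E(R_P) = R_f + β_P × MRP = 2.53% + 0.7329 × 6.59% = 7.36%

7.36%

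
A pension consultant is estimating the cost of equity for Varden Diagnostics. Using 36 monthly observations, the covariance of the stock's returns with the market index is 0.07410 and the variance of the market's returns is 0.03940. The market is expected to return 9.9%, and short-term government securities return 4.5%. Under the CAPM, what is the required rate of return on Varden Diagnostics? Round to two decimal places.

14.66%

β = Cov(R_i, R_m) / Var(R_m) = 0.07410 / 0.03940 = 1.8807
MRP = 9.9% − 4.5% = 5.40%
E(R) = R_f + β × MRP = 4.5% + 1.8807 × 5.4% = 14.66%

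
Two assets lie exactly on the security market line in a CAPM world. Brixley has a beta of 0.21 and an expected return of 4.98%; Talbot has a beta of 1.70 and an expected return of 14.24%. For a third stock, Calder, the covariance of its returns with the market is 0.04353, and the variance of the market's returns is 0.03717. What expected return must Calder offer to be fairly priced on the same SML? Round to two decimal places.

MRP = (14.24% − 4.98%) / (1.70 − 0.21) = 6.2148%
R_f = 4.98% − 0.21 × 6.2148% = 3.6749%
β_Calder = Cov / Var(R_m) = 0.04353 / 0.03717 = 1.1711
E(R_Calder) = R_f + β × MRP = 3.6749% + 1.1711 × 6.2148% = 10.95%

10.95%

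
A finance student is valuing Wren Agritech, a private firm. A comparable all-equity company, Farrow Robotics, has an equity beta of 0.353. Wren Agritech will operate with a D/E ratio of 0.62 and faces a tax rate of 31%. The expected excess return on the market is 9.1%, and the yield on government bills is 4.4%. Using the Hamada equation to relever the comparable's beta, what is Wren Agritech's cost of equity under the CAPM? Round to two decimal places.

β_L = β_U × [1 + (1 − t)(D/E)] = 0.353 × [1 + (1 − 0.31) × 0.62]
    = 0.353 × [1 + 0.69 × 0.62] = 0.353 × 1.4278 = 0.5040
E(R) = R_f + β_L × MRP = 4.4% + 0.5040 × 9.1% = 8.99%

8.99%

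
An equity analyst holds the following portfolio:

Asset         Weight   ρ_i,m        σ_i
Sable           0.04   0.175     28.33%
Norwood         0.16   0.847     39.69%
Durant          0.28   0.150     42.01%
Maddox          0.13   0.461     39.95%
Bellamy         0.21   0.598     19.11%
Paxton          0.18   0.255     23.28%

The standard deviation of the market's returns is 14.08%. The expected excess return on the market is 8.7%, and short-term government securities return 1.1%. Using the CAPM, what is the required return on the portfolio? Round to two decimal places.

β_Sable = 0.175 × 28.33% / 14.08% = 0.3521
β_Norwood = 0.847 × 39.69% / 14.08% = 2.3876
β_Durant = 0.150 × 42.01% / 14.08% = 0.4475
β_Maddox = 0.461 × 39.95% / 14.08% = 1.3080
β_Bellamy = 0.598 × 19.11% / 14.08% = 0.8116
β_Paxton = 0.255 × 23.28% / 14.08% = 0.4216
β_P = Σ w_i β_i = 0.04×0.3521 + 0.16×2.3876 + 0.28×0.4475 + 0.13×1.3080 + 0.21×0.8116 + 0.18×0.4216 = 0.9378
E(R_P) = R_f + β_P × MRP = 1.1% + 0.9378 × 8.7% = 9.26%

9.26%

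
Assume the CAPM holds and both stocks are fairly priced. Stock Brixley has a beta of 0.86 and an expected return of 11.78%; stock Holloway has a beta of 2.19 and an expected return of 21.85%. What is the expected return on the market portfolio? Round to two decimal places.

Both satisfy E(R) = R_f + β·MRP, so the slope of the SML is
MRP = (21.85% − 11.78%) / (2.19 − 0.86) = 10.07% / 1.33 = 7.5714%
R_f = E(R_Brixley) − β_Brixley·MRP = 11.78% − 0.86 × 7.5714% = 5.2686%
E(R_m) = R_f + MRP = 5.2686% + 7.5714% = 12.84%

12.84%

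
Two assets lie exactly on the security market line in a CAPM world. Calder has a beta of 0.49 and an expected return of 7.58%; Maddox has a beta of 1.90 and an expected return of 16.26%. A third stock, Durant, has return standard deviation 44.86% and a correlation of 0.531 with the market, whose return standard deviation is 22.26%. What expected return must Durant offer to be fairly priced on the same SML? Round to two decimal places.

11.15%

MRP = (16.26% − 7.58%) / (1.90 − 0.49) = 6.1560%
R_f = 7.58% − 0.49 × 6.1560% = 4.5636%
β_Durant = ρ·σ_i/σ_m = 0.531 × 44.86 / 22.26 = 1.0701
E(R_Durant) = R_f + β × MRP = 4.5636% + 1.0701 × 6.1560% = 11.15%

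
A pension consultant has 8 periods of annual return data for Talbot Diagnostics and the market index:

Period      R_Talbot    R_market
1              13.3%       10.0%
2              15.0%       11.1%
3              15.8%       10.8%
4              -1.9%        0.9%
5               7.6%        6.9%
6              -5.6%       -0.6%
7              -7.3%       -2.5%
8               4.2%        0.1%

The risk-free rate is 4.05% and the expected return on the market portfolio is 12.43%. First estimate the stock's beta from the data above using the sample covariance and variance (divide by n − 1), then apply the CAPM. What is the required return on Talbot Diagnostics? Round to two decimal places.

Mean R_i = (13.3 + 15.0 + 15.8 − 1.9 + 7.6 − 5.6 − 7.3 + 4.2) / 8 = 5.1375%
Mean R_m = (10.0 + 11.1 + 10.8 + 0.9 + 6.9 − 0.6 − 2.5 + 0.1) / 8 = 4.5875%
Σ(R_i − R̄_i)(R_m − R̄_m) = 354.3538  ⇒  Cov = 354.3538 / 7 = 50.6220
Σ(R_m − R̄_m)² = 226.5288  ⇒  Var(R_m) = 226.5288 / 7 = 32.3613
β = Cov / Var(R_m) = 50.6220 / 32.3613 = 1.5643
MRP = 12.43% − 4.05% = 8.38%
E(R) = R_f + β × MRP = 4.05% + 1.5643 × 8.38% = 17.16%

17.16%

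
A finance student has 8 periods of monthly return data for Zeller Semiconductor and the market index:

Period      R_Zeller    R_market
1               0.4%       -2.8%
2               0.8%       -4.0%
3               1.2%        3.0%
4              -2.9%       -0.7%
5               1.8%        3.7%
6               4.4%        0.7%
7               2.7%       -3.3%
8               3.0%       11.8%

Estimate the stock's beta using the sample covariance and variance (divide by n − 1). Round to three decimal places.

0.135

Mean R_i = (0.4 + 0.8 + 1.2 − 2.9 + 1.8 + 4.4 + 2.7 + 3.0) / 8 = 1.4250%
Mean R_m = (-2.8 − 4.0 + 3.0 − 0.7 + 3.7 + 0.7 − 3.3 + 11.8) / 8 = 1.0500%
Σ(R_i − R̄_i)(R_m − R̄_m) = 25.5700  ⇒  Cov = 25.5700 / 7 = 3.6529
Σ(R_m − R̄_m)² = 188.8200  ⇒  Var(R_m) = 188.8200 / 7 = 26.9743
β = Cov / Var(R_m) = 3.6529 / 26.9743 = 0.1354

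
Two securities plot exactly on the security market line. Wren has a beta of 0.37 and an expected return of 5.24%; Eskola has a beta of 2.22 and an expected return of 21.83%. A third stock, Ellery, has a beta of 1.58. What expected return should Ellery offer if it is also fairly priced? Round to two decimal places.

16.09%

MRP (SML slope) = (21.83% − 5.24%) / (2.22 − 0.37) = 16.59% / 1.85 = 8.9676%
R_f (intercept) = 5.24% − 0.37 × 8.9676% = 1.9220%
E(R_Ellery) = R_f + β × MRP = 1.9220% + 1.58 × 8.9676% = 16.09%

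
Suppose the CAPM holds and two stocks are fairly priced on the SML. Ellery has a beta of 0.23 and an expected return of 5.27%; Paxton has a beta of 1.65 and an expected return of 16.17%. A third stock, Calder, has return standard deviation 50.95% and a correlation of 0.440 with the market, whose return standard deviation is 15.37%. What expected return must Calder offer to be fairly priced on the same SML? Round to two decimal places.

MRP = (16.17% − 5.27%) / (1.65 − 0.23) = 7.6761%
R_f = 5.27% − 0.23 × 7.6761% = 3.5045%
β_Calder = ρ·σ_i/σ_m = 0.440 × 50.95 / 15.37 = 1.4586
E(R_Calder) = R_f + β × MRP = 3.5045% + 1.4586 × 7.6761% = 14.70%

14.70%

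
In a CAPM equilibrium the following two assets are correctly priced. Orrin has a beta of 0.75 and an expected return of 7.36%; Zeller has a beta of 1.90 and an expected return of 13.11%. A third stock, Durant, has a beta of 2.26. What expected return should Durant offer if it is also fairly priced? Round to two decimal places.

MRP (SML slope) = (13.11% − 7.36%) / (1.90 − 0.75) = 5.75% / 1.15 = 5.0000%
R_f (intercept) = 7.36% − 0.75 × 5.0000% = 3.6100%
E(R_Durant) = R_f + β × MRP = 3.6100% + 2.26 × 5.0000% = 14.91%

14.91%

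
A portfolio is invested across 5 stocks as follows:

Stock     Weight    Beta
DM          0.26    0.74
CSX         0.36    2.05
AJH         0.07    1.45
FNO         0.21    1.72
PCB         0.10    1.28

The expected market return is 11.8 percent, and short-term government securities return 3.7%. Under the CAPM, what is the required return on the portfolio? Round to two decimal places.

β_P = Σ w_i β_i = 0.26×0.74 + 0.36×2.05 + 0.07×1.45 + 0.21×1.72 + 0.10×1.28 = 1.5211
MRP = 11.8% − 3.7% = 8.10%
E(R_P) = R_f + β_P × MRP = 3.7% + 1.5211 × 8.1% = 16.02%

16.02%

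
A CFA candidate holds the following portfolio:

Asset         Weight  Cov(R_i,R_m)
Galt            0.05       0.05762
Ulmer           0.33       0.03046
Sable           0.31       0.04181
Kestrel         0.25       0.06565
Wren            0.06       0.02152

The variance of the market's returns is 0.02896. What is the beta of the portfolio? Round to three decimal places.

β_Galt = 0.05762 / 0.02896 = 1.9896
β_Ulmer = 0.03046 / 0.02896 = 1.0518
β_Sable = 0.04181 / 0.02896 = 1.4437
β_Kestrel = 0.06565 / 0.02896 = 2.2669
β_Wren = 0.02152 / 0.02896 = 0.7431
β_P = Σ w_i β_i = 0.05×1.9896 + 0.33×1.0518 + 0.31×1.4437 + 0.25×2.2669 + 0.06×0.7431 = 1.5054

1.505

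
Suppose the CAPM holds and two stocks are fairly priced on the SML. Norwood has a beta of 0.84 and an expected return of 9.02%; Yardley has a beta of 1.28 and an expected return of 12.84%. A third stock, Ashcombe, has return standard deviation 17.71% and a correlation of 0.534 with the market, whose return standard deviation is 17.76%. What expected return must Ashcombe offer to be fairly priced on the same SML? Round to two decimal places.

MRP = (12.84% − 9.02%) / (1.28 − 0.84) = 8.6818%
R_f = 9.02% − 0.84 × 8.6818% = 1.7273%
β_Ashcombe = ρ·σ_i/σ_m = 0.534 × 17.71 / 17.76 = 0.5325
E(R_Ashcombe) = R_f + β × MRP = 1.7273% + 0.5325 × 8.6818% = 6.35%

6.35%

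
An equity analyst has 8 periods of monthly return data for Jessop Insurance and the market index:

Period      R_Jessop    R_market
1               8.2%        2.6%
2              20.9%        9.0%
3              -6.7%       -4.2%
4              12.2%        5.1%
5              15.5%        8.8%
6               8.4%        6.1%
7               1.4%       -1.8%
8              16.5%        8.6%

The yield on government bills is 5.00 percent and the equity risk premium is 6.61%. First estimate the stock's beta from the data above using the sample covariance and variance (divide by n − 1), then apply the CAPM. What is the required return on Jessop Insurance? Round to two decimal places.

16.21%

Mean R_i = (8.2 + 20.9 − 6.7 + 12.2 + 15.5 + 8.4 + 1.4 + 16.5) / 8 = 9.5500%
Mean R_m = (2.6 + 9.0 − 4.2 + 5.1 + 8.8 + 6.1 − 1.8 + 8.6) / 8 = 4.2750%
Σ(R_i − R̄_i)(R_m − R̄_m) = 300.1900  ⇒  Cov = 300.1900 / 7 = 42.8843
Σ(R_m − R̄_m)² = 177.0550  ⇒  Var(R_m) = 177.0550 / 7 = 25.2936
β = Cov / Var(R_m) = 42.8843 / 25.2936 = 1.6955
E(R) = R_f + β × MRP = 5.00% + 1.6955 × 6.61% = 16.21%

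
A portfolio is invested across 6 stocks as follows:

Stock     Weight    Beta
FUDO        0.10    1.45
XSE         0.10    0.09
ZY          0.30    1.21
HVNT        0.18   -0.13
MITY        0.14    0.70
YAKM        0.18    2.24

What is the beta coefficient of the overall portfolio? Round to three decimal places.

0.995

β_P = Σ w_i β_i = 0.10×1.45 + 0.10×0.09 + 0.30×1.21 + 0.18×-0.13 + 0.14×0.70 + 0.18×2.24 = 0.9948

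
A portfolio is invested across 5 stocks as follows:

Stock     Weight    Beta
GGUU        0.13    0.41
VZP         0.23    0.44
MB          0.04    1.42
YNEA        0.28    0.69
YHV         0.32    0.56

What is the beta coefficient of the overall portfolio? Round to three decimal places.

0.584

β_P = Σ w_i β_i = 0.13×0.41 + 0.23×0.44 + 0.04×1.42 + 0.28×0.69 + 0.32×0.56 = 0.5837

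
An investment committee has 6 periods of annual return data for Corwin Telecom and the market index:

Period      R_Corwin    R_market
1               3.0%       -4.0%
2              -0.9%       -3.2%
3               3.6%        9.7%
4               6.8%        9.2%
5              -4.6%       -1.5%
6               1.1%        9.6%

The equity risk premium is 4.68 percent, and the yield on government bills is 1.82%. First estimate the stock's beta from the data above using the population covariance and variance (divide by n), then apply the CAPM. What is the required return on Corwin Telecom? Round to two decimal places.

Mean R_i = (3.0 − 0.9 + 3.6 + 6.8 − 4.6 + 1.1) / 6 = 1.5000%
Mean R_m = (-4.0 − 3.2 + 9.7 + 9.2 − 1.5 + 9.6) / 6 = 3.3000%
Σ(R_i − R̄_i)(R_m − R̄_m) = 76.1200  ⇒  Cov = 76.1200 / 6 = 12.6867
Σ(R_m − R̄_m)² = 234.0400  ⇒  Var(R_m) = 234.0400 / 6 = 39.0067
β = Cov / Var(R_m) = 12.6867 / 39.0067 = 0.3252
E(R) = R_f + β × MRP = 1.82% + 0.3252 × 4.68% = 3.34%

3.34%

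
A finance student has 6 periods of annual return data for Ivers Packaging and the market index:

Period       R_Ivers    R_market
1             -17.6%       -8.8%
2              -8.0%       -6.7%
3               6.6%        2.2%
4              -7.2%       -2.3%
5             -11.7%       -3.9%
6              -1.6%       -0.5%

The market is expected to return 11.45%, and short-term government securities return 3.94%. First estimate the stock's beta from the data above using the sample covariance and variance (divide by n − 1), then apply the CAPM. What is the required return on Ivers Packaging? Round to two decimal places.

Mean R_i = (-17.6 − 8.0 + 6.6 − 7.2 − 11.7 − 1.6) / 6 = -6.5833%
Mean R_m = (-8.8 − 6.7 + 2.2 − 2.3 − 3.9 − 0.5) / 6 = -3.3333%
Σ(R_i − R̄_i)(R_m − R̄_m) = 154.3233  ⇒  Cov = 154.3233 / 5 = 30.8647
Σ(R_m − R̄_m)² = 81.2533  ⇒  Var(R_m) = 81.2533 / 5 = 16.2507
β = Cov / Var(R_m) = 30.8647 / 16.2507 = 1.8993
MRP = 11.45% − 3.94% = 7.51%
E(R) = R_f + β × MRP = 3.94% + 1.8993 × 7.51% = 18.20%

18.20%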